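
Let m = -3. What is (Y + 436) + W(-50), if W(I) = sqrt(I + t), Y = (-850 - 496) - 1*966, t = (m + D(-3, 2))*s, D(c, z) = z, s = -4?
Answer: -1876 + I*sqrt(46) ≈ -1876.0 + 6.7823*I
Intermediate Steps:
t = 4 (t = (-3 + 2)*(-4) = -1*(-4) = 4)
Y = -2312 (Y = -1346 - 966 = -2312)
W(I) = sqrt(4 + I) (W(I) = sqrt(I + 4) = sqrt(4 + I))
(Y + 436) + W(-50) = (-2312 + 436) + sqrt(4 - 50) = -1876 + sqrt(-46) = -1876 + I*sqrt(46)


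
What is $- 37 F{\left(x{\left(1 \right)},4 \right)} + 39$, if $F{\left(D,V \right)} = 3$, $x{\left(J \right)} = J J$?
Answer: $-72$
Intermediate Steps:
$x{\left(J \right)} = J^{2}$
$- 37 F{\left(x{\left(1 \right)},4 \right)} + 39 = \left(-37\right) 3 + 39 = -111 + 39 = -72$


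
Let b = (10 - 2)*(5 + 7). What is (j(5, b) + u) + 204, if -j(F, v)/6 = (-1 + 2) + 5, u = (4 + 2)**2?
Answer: 204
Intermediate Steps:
u = 36 (u = 6**2 = 36)
b = 96 (b = 8*12 = 96)
j(F, v) = -36 (j(F, v) = -6*((-1 + 2) + 5) = -6*(1 + 5) = -6*6 = -36)
(j(5, b) + u) + 204 = (-36 + 36) + 204 = 0 + 204 = 204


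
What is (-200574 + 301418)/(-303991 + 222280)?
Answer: -100844/81711 ≈ -1.2342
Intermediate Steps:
(-200574 + 301418)/(-303991 + 222280) = 100844/(-81711) = 100844*(-1/81711) = -100844/81711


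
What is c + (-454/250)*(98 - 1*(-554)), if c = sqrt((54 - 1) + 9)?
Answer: -148004/125 + sqrt(62) ≈ -1176.2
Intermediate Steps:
c = sqrt(62) (c = sqrt(53 + 9) = sqrt(62) ≈ 7.8740)
c + (-454/250)*(98 - 1*(-554)) = sqrt(62) + (-454/250)*(98 - 1*(-554)) = sqrt(62) + (-454*1/250)*(98 + 554) = sqrt(62) - 227/125*652 = sqrt(62) - 148004/125 = -148004/125 + sqrt(62)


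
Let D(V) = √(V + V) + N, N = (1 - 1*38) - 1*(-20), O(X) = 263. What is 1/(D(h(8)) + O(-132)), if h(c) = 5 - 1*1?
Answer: 123/30254 - √2/30254 ≈ 0.0040188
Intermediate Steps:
h(c) = 4 (h(c) = 5 - 1 = 4)
N = -17 (N = (1 - 38) + 20 = -37 + 20 = -17)
D(V) = -17 + √2*√V (D(V) = √(V + V) - 17 = √(2*V) - 17 = √2*√V - 17 = -17 + √2*√V)
1/(D(h(8)) + O(-132)) = 1/((-17 + √2*√4) + 263) = 1/((-17 + √2*2) + 263) = 1/((-17 + 2*√2) + 263) = 1/(246 + 2*√2)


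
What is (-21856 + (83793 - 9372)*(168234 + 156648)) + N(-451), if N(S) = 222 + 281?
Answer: 24178021969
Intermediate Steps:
N(S) = 503
(-21856 + (83793 - 9372)*(168234 + 156648)) + N(-451) = (-21856 + (83793 - 9372)*(168234 + 156648)) + 503 = (-21856 + 74421*324882) + 503 = (-21856 + 24178043322) + 503 = 24178021466 + 503 = 24178021969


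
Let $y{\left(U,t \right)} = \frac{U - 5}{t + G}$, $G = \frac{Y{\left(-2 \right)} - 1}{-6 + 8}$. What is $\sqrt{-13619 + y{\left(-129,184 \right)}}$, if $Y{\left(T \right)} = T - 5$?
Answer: $\frac{i \sqrt{12257770}}{30} \approx 116.7 i$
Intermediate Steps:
$Y{\left(T \right)} = -5 + T$
$G = -4$ ($G = \frac{\left(-5 - 2\right) - 1}{-6 + 8} = \frac{-7 - 1}{2} = \frac{1}{2} \left(-8\right) = -4$)
$y{\left(U,t \right)} = \frac{-5 + U}{-4 + t}$ ($y{\left(U,t \right)} = \frac{U - 5}{t - 4} = \frac{-5 + U}{-4 + t}$)
$\sqrt{-13619 + y{\left(-129,184 \right)}} = \sqrt{-13619 + \frac{-5 - 129}{-4 + 184}} = \sqrt{-13619 + \frac{1}{180} \left(-134\right)} = \sqrt{-13619 - \frac{67}{90}} = \sqrt{- \frac{1225777}{90}} = \frac{i \sqrt{12257770}}{30}$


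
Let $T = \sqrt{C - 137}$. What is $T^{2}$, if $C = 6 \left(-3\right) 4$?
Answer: $-209$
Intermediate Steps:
$C = -72$ ($C = \left(-18\right) 4 = -72$)
$T = i \sqrt{209}$ ($T = \sqrt{-72 - 137} = \sqrt{-209} = i \sqrt{209} \approx 14.457 i$)
$T^{2} = \left(i \sqrt{209}\right)^{2} = -209$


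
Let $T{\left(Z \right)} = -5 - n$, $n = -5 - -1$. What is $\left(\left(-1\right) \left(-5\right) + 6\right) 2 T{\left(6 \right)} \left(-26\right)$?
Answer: $572$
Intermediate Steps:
$n = -4$ ($n = -5 + 1 = -4$)
$T{\left(Z \right)} = -1$ ($T{\left(Z \right)} = -5 - -4 = -5 + 4 = -1$)
$\left(\left(-1\right) \left(-5\right) + 6\right) 2 T{\left(6 \right)} \left(-26\right) = \left(\left(-1\right) \left(-5\right) + 6\right) 2 \left(-1\right) \left(-26\right) = \left(5 + 6\right) 2 \left(-1\right) \left(-26\right) = 11 \cdot 2 \left(-1\right) \left(-26\right) = 22 \left(-1\right) \left(-26\right) = \left(-22\right) \left(-26\right) = 572$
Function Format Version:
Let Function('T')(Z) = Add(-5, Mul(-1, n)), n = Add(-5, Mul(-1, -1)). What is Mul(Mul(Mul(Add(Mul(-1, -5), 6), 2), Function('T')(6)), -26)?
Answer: 572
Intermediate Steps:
n = -4 (n = Add(-5, 1) = -4)
Function('T')(Z) = -1 (Function('T')(Z) = Add(-5, Mul(-1, -4)) = Add(-5, 4) = -1)
Mul(Mul(Mul(Add(Mul(-1, -5), 6), 2), Function('T')(6)), -26) = Mul(Mul(Mul(Add(Mul(-1, -5), 6), 2), -1), -26) = Mul(Mul(Mul(Add(5, 6), 2), -1), -26) = Mul(Mul(Mul(11, 2), -1), -26) = Mul(Mul(22, -1), -26) = Mul(-22, -26) = 572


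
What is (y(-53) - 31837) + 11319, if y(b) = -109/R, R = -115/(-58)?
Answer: -2365892/115 ≈ -20573.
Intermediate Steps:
R = 115/58 (R = -115*(-1/58) = 115/58 ≈ 1.9828)
y(b) = -6322/115 (y(b) = -109/115/58 = -109*58/115 = -6322/115)
(y(-53) - 31837) + 11319 = (-6322/115 - 31837) + 11319 = -3667577/115 + 11319 = -2365892/115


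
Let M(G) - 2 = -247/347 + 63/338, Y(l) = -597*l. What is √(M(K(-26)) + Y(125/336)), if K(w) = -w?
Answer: I*√3519765751397/126308 ≈ 14.853*I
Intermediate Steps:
M(G) = 172947/117286 (M(G) = 2 + (-247/347 + 63/338) = 2 - 61625/117286 = 172947/117286)
√(M(K(-26)) + Y(125/336)) = √(172947/117286 - 74625/336) = √(172947/117286 - 597*125/336) = √(172947/117286 - 24875/112) = √(-1449059593/6568016) = I*√3519765751397/126308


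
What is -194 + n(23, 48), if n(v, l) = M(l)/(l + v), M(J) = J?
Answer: -13726/71 ≈ -193.32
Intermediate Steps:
n(v, l) = l/(l + v)
-194 + n(23, 48) = -194 + 48/(48 + 23) = -194 + 48/71 = -13726/71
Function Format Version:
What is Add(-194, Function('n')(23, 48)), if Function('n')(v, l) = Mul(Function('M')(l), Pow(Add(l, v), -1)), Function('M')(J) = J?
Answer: Rational(-13726, 71) ≈ -193.32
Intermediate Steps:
Function('n')(v, l) = Mul(l, Pow(Add(l, v), -1))
Add(-194, Function('n')(23, 48)) = Add(-194, Mul(48, Pow(Add(48, 23), -1))) = Add(-194, Mul(48, Pow(71, -1))) = Add(-194, Mul(48, Rational(1, 71))) = Add(-194, Rational(48, 71)) = Rational(-13726, 71)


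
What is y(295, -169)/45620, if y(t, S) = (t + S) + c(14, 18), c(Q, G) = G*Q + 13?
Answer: 391/45620 ≈ 0.0085708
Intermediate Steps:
c(Q, G) = 13 + G*Q
y(t, S) = 265 + S + t (y(t, S) = (t + S) + (13 + 18*14) = (S + t) + (13 + 252) = (S + t) + 265 = 265 + S + t)
y(295, -169)/45620 = (265 - 169 + 295)/45620 = 391*(1/45620) = 391/45620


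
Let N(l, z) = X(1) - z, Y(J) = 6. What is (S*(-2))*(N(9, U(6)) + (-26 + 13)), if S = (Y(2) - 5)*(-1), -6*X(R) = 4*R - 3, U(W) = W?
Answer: -115/3 ≈ -38.333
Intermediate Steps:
X(R) = ½ - 2*R/3 (X(R) = -(4*R - 3)/6 = -(-3 + 4*R)/6 = ½ - 2*R/3)
S = -1 (S = (6 - 5)*(-1) = 1*(-1) = -1)
N(l, z) = -⅙ - z (N(l, z) = (½ - ⅔*1) - z = (½ - ⅔) - z = -⅙ - z)
(S*(-2))*(N(9, U(6)) + (-26 + 13)) = (-1*(-2))*((-⅙ - 1*6) + (-26 + 13)) = 2*((-⅙ - 6) - 13) = 2*(-37/6 - 13) = 2*(-115/6) = -115/3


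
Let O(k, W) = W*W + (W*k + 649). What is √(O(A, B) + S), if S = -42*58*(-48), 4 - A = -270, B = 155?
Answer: 2*√46018 ≈ 429.04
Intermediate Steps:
A = 274 (A = 4 - 1*(-270) = 4 + 270 = 274)
O(k, W) = 649 + W² + W*k (O(k, W) = W² + (649 + W*k) = 649 + W² + W*k)
S = 116928 (S = -2436*(-48) = 116928)
√(O(A, B) + S) = √((649 + 155² + 155*274) + 116928) = √((649 + 24025 + 42470) + 116928) = √(67144 + 116928) = √184072 = 2*√46018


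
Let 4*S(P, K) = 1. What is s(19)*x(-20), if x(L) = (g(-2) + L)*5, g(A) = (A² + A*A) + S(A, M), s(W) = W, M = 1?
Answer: -4465/4 ≈ -1116.3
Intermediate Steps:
S(P, K) = ¼ (S(P, K) = (¼)*1 = ¼)
g(A) = ¼ + 2*A² (g(A) = (A² + A*A) + ¼ = (A² + A²) + ¼ = 2*A² + ¼ = ¼ + 2*A²)
x(L) = 165/4 + 5*L (x(L) = ((¼ + 2*(-2)²) + L)*5 = ((¼ + 2*4) + L)*5 = ((¼ + 8) + L)*5 = (33/4 + L)*5 = 165/4 + 5*L)
s(19)*x(-20) = 19*(165/4 + 5*(-20)) = 19*(165/4 - 100) = 19*(-235/4) = -4465/4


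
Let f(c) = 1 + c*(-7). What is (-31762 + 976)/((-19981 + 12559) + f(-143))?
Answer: 5131/1070 ≈ 4.7953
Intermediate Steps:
f(c) = 1 - 7*c
(-31762 + 976)/((-19981 + 12559) + f(-143)) = (-31762 + 976)/((-19981 + 12559) + (1 - 7*(-143))) = -30786/(-7422 + (1 + 1001)) = -30786/(-7422 + 1002) = -30786/(-6420) = -30786*(-1/6420) = 5131/1070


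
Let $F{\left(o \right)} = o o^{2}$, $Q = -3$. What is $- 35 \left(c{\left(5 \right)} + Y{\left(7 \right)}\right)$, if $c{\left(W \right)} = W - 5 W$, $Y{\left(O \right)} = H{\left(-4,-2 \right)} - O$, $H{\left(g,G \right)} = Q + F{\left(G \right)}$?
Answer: $1330$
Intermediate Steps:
$F{\left(o \right)} = o^{3}$
$H{\left(g,G \right)} = -3 + G^{3}$
$Y{\left(O \right)} = -11 - O$ ($Y{\left(O \right)} = \left(-3 + \left(-2\right)^{3}\right) - O = \left(-3 - 8\right) - O = -11 - O$)
$c{\left(W \right)} = - 4 W$
$- 35 \left(c{\left(5 \right)} + Y{\left(7 \right)}\right) = - 35 \left(\left(-4\right) 5 - 18\right) = - 35 \left(-20 - 18\right) = \left(-35\right) \left(-38\right) = 1330$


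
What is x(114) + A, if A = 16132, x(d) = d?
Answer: 16246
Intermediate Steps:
x(114) + A = 114 + 16132 = 16246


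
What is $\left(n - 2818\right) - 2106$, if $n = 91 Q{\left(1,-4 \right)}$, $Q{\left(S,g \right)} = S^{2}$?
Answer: $-4833$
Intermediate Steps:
$n = 91$ ($n = 91 \cdot 1^{2} = 91 \cdot 1 = 91$)
$\left(n - 2818\right) - 2106 = \left(91 - 2818\right) - 2106 = -2727 - 2106 = -4833$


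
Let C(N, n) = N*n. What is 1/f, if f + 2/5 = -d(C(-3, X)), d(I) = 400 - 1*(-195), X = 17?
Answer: -5/2977 ≈ -0.0016795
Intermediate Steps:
d(I) = 595 (d(I) = 400 + 195 = 595)
f = -2977/5 (f = -⅖ - 1*595 = -⅖ - 595 = -2977/5 ≈ -595.40)
1/f = 1/(-2977/5) = -5/2977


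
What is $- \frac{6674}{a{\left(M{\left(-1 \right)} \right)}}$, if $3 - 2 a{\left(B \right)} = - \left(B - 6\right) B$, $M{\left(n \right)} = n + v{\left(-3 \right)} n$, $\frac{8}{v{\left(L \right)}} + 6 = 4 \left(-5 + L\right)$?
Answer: $- \frac{2409314}{1509} \approx -1596.6$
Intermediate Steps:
$v{\left(L \right)} = \frac{8}{-26 + 4 L}$ ($v{\left(L \right)} = \frac{8}{-6 + 4 \left(-5 + L\right)} = \frac{8}{-6 + \left(-20 + 4 L\right)} = \frac{8}{-26 + 4 L}$)
$M{\left(n \right)} = \frac{15 n}{19}$ ($M{\left(n \right)} = n + \frac{4}{-13 + 2 \left(-3\right)} n = n + \frac{4}{-13 - 6} n = n + \frac{4}{-19} n = n + 4 \left(- \frac{1}{19}\right) n = n - \frac{4 n}{19} = \frac{15 n}{19}$)
$a{\left(B \right)} = \frac{3}{2} + \frac{B \left(-6 + B\right)}{2}$ ($a{\left(B \right)} = \frac{3}{2} - \frac{\left(-1\right) \left(B - 6\right) B}{2} = \frac{3}{2} - \frac{\left(-1\right) \left(-6 + B\right) B}{2} = \frac{3}{2} - \frac{\left(-1\right) B \left(-6 + B\right)}{2} = \frac{3}{2} + \frac{B \left(-6 + B\right)}{2}$)
$- \frac{6674}{a{\left(M{\left(-1 \right)} \right)}} = - \frac{6674}{\frac{3}{2} + \frac{\left(\frac{15}{19} \left(-1\right)\right)^{2}}{2} - 3 \cdot \frac{15}{19} \left(-1\right)} = - \frac{6674}{\frac{3}{2} + \frac{\left(- \frac{15}{19}\right)^{2}}{2} - - \frac{45}{19}} = - \frac{6674}{\frac{3}{2} + \frac{1}{2} \cdot \frac{225}{361} + \frac{45}{19}} = - \frac{6674}{\frac{3}{2} + \frac{225}{722} + \frac{45}{19}} = - \frac{6674}{\frac{1509}{361}} = \left(-6674\right) \frac{361}{1509} = - \frac{2409314}{1509}$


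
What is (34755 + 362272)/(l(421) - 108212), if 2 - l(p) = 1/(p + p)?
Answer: -334296734/91112821 ≈ -3.6690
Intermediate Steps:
l(p) = 2 - 1/(2*p) (l(p) = 2 - 1/(p + p) = 2 - 1/(2*p))
(34755 + 362272)/(l(421) - 108212) = (34755 + 362272)/((2 - ½/421) - 108212) = 397027/((2 - ½*1/421) - 108212) = 397027/((2 - 1/842) - 108212) = 397027/(1683/842 - 108212) = 397027/(-91112821/842) = 397027*(-842/91112821) = -334296734/91112821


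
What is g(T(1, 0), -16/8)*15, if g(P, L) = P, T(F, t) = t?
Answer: 0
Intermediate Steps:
g(T(1, 0), -16/8)*15 = 0*15 = 0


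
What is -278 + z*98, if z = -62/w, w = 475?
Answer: -138126/475 ≈ -290.79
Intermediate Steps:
z = -62/475 ≈ -0.13053
-278 + z*98 = -278 - 62/475*98 = -278 - 6076/475 = -138126/475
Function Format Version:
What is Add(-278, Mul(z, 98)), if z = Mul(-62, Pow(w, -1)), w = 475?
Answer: Rational(-138126, 475) ≈ -290.79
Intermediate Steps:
z = Rational(-62, 475) (z = Mul(-62, Pow(475, -1)) = Mul(-62, Rational(1, 475)) = Rational(-62, 475) ≈ -0.13053)
Add(-278, Mul(z, 98)) = Add(-278, Mul(Rational(-62, 475), 98)) = Add(-278, Rational(-6076, 475)) = Rational(-138126, 475)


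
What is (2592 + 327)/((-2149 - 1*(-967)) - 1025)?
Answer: -2919/2207 ≈ -1.3226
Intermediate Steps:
(2592 + 327)/((-2149 - 1*(-967)) - 1025) = 2919/((-2149 + 967) - 1025) = 2919/(-1182 - 1025) = 2919/(-2207) = 2919*(-1/2207) = -2919/2207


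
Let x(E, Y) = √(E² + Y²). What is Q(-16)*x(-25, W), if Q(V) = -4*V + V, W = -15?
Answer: 240*√34 ≈ 1399.4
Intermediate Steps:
Q(V) = -3*V
Q(-16)*x(-25, W) = (-3*(-16))*√((-25)² + (-15)²) = 48*√(625 + 225) = 48*√850 = 48*(5*√34) = 240*√34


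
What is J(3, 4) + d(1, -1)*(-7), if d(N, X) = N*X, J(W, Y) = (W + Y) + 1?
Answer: 15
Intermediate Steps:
J(W, Y) = 1 + W + Y
J(3, 4) + d(1, -1)*(-7) = (1 + 3 + 4) + (1*(-1))*(-7) = 8 - 1*(-7) = 8 + 7 = 15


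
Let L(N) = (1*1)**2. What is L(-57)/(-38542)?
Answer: -1/38542 ≈ -2.5946e-5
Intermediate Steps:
L(N) = 1 (L(N) = 1**2 = 1)
L(-57)/(-38542) = 1/(-38542) = 1*(-1/38542) = -1/38542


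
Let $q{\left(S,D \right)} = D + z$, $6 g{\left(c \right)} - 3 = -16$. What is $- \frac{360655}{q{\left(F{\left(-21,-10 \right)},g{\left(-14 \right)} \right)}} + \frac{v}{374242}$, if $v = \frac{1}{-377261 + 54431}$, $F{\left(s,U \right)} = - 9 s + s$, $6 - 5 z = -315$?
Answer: $- \frac{1307192729594500861}{224839589984460} \approx -5813.9$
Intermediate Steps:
$z = \frac{321}{5}$ ($z = \frac{6}{5} - -63 = \frac{6}{5} + 63 = \frac{321}{5} \approx 64.2$)
$F{\left(s,U \right)} = - 8 s$
$g{\left(c \right)} = - \frac{13}{6}$ ($g{\left(c \right)} = \frac{1}{2} + \frac{1}{6} \left(-16\right) = \frac{1}{2} - \frac{8}{3} = - \frac{13}{6}$)
$v = - \frac{1}{322830}$ ($v = \frac{1}{-322830} = - \frac{1}{322830} \approx -3.0976 \cdot 10^{-6}$)
$q{\left(S,D \right)} = \frac{321}{5} + D$ ($q{\left(S,D \right)} = D + \frac{321}{5} = \frac{321}{5} + D$)
$- \frac{360655}{q{\left(F{\left(-21,-10 \right)},g{\left(-14 \right)} \right)}} + \frac{v}{374242} = - \frac{360655}{\frac{321}{5} - \frac{13}{6}} - \frac{1}{322830 \cdot 374242} = - \frac{360655}{\frac{1861}{30}} - \frac{1}{120816544860} = \left(-360655\right) \frac{30}{1861} - \frac{1}{120816544860} = - \frac{10819650}{1861} - \frac{1}{120816544860} = - \frac{1307192729594500861}{224839589984460}$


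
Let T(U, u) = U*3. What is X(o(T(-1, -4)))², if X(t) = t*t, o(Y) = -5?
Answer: 625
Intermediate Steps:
T(U, u) = 3*U
X(t) = t²
X(o(T(-1, -4)))² = ((-5)²)² = 25² = 625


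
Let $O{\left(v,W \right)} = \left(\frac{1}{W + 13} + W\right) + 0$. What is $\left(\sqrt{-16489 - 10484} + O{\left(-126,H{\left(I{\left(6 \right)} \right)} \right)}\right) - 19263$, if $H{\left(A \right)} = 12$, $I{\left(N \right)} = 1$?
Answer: $- \frac{481274}{25} + 27 i \sqrt{37} \approx -19251.0 + 164.23 i$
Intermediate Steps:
$O{\left(v,W \right)} = W + \frac{1}{13 + W}$ ($O{\left(v,W \right)} = \left(\frac{1}{13 + W} + W\right) + 0 = \left(W + \frac{1}{13 + W}\right) + 0 = W + \frac{1}{13 + W}$)
$\left(\sqrt{-16489 - 10484} + O{\left(-126,H{\left(I{\left(6 \right)} \right)} \right)}\right) - 19263 = \left(\sqrt{-16489 - 10484} + \frac{1 + 12^{2} + 13 \cdot 12}{13 + 12}\right) - 19263 = \left(\sqrt{-26973} + \frac{1 + 144 + 156}{25}\right) - 19263 = \left(27 i \sqrt{37} + \frac{1}{25} \cdot 301\right) - 19263 = \left(27 i \sqrt{37} + \frac{301}{25}\right) - 19263 = \left(\frac{301}{25} + 27 i \sqrt{37}\right) - 19263 = - \frac{481274}{25} + 27 i \sqrt{37}$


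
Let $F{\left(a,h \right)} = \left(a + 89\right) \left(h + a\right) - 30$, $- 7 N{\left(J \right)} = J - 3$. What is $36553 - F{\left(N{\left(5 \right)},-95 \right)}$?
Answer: $\frac{2206774}{49} \approx 45036.0$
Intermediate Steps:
$N{\left(J \right)} = \frac{3}{7} - \frac{J}{7}$ ($N{\left(J \right)} = - \frac{J - 3}{7} = - \frac{-3 + J}{7} = \frac{3}{7} - \frac{J}{7}$)
$F{\left(a,h \right)} = -30 + \left(89 + a\right) \left(a + h\right)$ ($F{\left(a,h \right)} = \left(89 + a\right) \left(a + h\right) - 30 = -30 + \left(89 + a\right) \left(a + h\right)$)
$36553 - F{\left(N{\left(5 \right)},-95 \right)} = 36553 - \left(-30 + \left(\frac{3}{7} - \frac{5}{7}\right)^{2} + 89 \left(\frac{3}{7} - \frac{5}{7}\right) + 89 \left(-95\right) + \left(\frac{3}{7} - \frac{5}{7}\right) \left(-95\right)\right) = 36553 - \left(-30 + \left(\frac{3}{7} - \frac{5}{7}\right)^{2} + 89 \left(\frac{3}{7} - \frac{5}{7}\right) - 8455 + \left(\frac{3}{7} - \frac{5}{7}\right) \left(-95\right)\right) = 36553 - \left(-30 + \left(- \frac{2}{7}\right)^{2} + 89 \left(- \frac{2}{7}\right) - 8455 - - \frac{190}{7}\right) = 36553 - \left(-30 + \frac{4}{49} - \frac{178}{7} - 8455 + \frac{190}{7}\right) = 36553 - - \frac{415677}{49} = 36553 + \frac{415677}{49} = \frac{2206774}{49}$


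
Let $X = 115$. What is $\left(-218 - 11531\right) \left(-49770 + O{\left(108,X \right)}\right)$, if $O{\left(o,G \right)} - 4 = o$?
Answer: $583431842$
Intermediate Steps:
$O{\left(o,G \right)} = 4 + o$
$\left(-218 - 11531\right) \left(-49770 + O{\left(108,X \right)}\right) = \left(-218 - 11531\right) \left(-49770 + \left(4 + 108\right)\right) = - 11749 \left(-49770 + 112\right) = \left(-11749\right) \left(-49658\right) = 583431842$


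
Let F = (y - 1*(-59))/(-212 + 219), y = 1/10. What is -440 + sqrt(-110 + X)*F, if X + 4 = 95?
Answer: -440 + 591*I*sqrt(19)/70 ≈ -440.0 + 36.802*I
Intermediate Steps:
y = 1/10 ≈ 0.10000
F = 591/70 (F = (1/10 - 1*(-59))/(-212 + 219) = (1/10 + 59)/7 = (591/10)*(1/7) = 591/70 ≈ 8.4429)
X = 91 (X = -4 + 95 = 91)
-440 + sqrt(-110 + X)*F = -440 + sqrt(-110 + 91)*(591/70) = -440 + sqrt(-19)*(591/70) = -440 + (I*sqrt(19))*(591/70) = -440 + 591*I*sqrt(19)/70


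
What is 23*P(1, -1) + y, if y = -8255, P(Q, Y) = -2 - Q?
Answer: -8324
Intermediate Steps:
23*P(1, -1) + y = 23*(-2 - 1*1) - 8255 = 23*(-2 - 1) - 8255 = 23*(-3) - 8255 = -69 - 8255 = -8324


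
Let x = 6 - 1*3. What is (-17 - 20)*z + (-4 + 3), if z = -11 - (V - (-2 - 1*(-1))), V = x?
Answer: 554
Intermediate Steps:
x = 3 (x = 6 - 3 = 3)
V = 3
z = -15 (z = -11 - (3 - (-2 - 1*(-1))) = -11 - (3 - (-2 + 1)) = -11 - (3 - 1*(-1)) = -11 - (3 + 1) = -11 - 1*4 = -11 - 4 = -15)
(-17 - 20)*z + (-4 + 3) = (-17 - 20)*(-15) + (-4 + 3) = -37*(-15) - 1 = 555 - 1 = 554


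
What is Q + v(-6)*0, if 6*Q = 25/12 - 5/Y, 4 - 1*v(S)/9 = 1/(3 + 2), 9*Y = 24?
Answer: 5/144 ≈ 0.034722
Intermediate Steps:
Y = 8/3 (Y = (1/9)*24 = 8/3 ≈ 2.6667)
v(S) = 171/5 (v(S) = 36 - 9/(3 + 2) = 36 - 9/5 = 171/5)
Q = 5/144 (Q = (25/12 - 5/8/3)/6 = (25*(1/12) - 5*3/8)/6 = (25/12 - 15/8)/6 = (1/6)*(5/24) = 5/144 ≈ 0.034722)
Q + v(-6)*0 = 5/144 + (171/5)*0 = 5/144 + 0 = 5/144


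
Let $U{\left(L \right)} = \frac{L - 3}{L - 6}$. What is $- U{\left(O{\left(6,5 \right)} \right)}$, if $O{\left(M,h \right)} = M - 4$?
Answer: $- \frac{1}{4} \approx -0.25$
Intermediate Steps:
$O{\left(M,h \right)} = -4 + M$ ($O{\left(M,h \right)} = M - 4 = -4 + M$)
$U{\left(L \right)} = \frac{-3 + L}{-6 + L}$
$- U{\left(O{\left(6,5 \right)} \right)} = - \frac{-3 + \left(-4 + 6\right)}{-6 + \left(-4 + 6\right)} = - \frac{-3 + 2}{-6 + 2} = - \frac{-1}{-4} = - \frac{\left(-1\right) \left(-1\right)}{4} = \left(-1\right) \frac{1}{4} = - \frac{1}{4}$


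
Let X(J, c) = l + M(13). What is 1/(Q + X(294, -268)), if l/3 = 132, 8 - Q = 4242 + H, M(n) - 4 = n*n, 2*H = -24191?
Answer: 2/16861 ≈ 0.00011862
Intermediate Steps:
H = -24191/2 (H = (½)*(-24191) = -24191/2 ≈ -12096.)
M(n) = 4 + n² (M(n) = 4 + n*n = 4 + n²)
Q = 15723/2 (Q = 8 - (4242 - 24191/2) = 8 - 1*(-15707/2) = 8 + 15707/2 = 15723/2 ≈ 7861.5)
l = 396 (l = 3*132 = 396)
X(J, c) = 569 (X(J, c) = 396 + (4 + 13²) = 396 + (4 + 169) = 396 + 173 = 569)
1/(Q + X(294, -268)) = 1/(15723/2 + 569) = 1/(16861/2) = 2/16861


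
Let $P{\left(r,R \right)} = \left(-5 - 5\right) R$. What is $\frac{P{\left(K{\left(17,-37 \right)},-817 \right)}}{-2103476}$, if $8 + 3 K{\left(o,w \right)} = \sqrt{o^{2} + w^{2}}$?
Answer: $- \frac{4085}{1051738} \approx -0.003884$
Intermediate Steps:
$K{\left(o,w \right)} = - \frac{8}{3} + \frac{\sqrt{o^{2} + w^{2}}}{3}$
$P{\left(r,R \right)} = - 10 R$ ($P{\left(r,R \right)} = \left(-5 - 5\right) R = - 10 R$)
$\frac{P{\left(K{\left(17,-37 \right)},-817 \right)}}{-2103476} = \frac{\left(-10\right) \left(-817\right)}{-2103476} = 8170 \left(- \frac{1}{2103476}\right) = - \frac{4085}{1051738}$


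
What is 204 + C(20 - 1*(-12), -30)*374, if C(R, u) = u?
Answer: -11016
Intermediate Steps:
204 + C(20 - 1*(-12), -30)*374 = 204 - 30*374 = 204 - 11220 = -11016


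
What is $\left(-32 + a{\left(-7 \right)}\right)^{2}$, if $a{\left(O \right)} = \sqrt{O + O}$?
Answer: $\left(32 - i \sqrt{14}\right)^{2} \approx 1010.0 - 239.47 i$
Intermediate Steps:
$a{\left(O \right)} = \sqrt{2} \sqrt{O}$ ($a{\left(O \right)} = \sqrt{2 O} = \sqrt{2} \sqrt{O}$)
$\left(-32 + a{\left(-7 \right)}\right)^{2} = \left(-32 + \sqrt{2} \sqrt{-7}\right)^{2} = \left(-32 + \sqrt{2} i \sqrt{7}\right)^{2} = \left(-32 + i \sqrt{14}\right)^{2}$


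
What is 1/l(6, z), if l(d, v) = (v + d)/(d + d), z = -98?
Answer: -3/23 ≈ -0.13043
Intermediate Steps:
l(d, v) = (d + v)/(2*d) (l(d, v) = (d + v)/((2*d)) = (d + v)*(1/(2*d)) = (d + v)/(2*d))
1/l(6, z) = 1/((½)*(6 - 98)/6) = 1/((½)*(⅙)*(-92)) = 1/(-23/3) = -3/23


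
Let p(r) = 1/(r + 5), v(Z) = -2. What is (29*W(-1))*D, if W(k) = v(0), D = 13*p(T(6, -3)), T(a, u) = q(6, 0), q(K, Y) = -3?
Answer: -377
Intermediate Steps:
T(a, u) = -3
p(r) = 1/(5 + r)
D = 13/2 (D = 13/(5 - 3) = 13/2 ≈ 6.5000)
W(k) = -2
(29*W(-1))*D = (29*(-2))*(13/2) = -58*13/2 = -377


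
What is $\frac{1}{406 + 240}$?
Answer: $\frac{1}{646} \approx 0.001548$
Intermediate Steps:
$\frac{1}{406 + 240} = \frac{1}{646}$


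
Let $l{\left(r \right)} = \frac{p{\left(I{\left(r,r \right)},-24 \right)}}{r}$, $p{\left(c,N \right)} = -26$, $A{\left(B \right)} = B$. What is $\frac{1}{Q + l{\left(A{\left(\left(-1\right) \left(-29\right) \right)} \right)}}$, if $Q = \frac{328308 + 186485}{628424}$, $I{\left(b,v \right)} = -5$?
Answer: $- \frac{18224296}{1410027} \approx -12.925$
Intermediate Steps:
$l{\left(r \right)} = - \frac{26}{r}$
$Q = \frac{514793}{628424}$ ($Q = 514793 \cdot \frac{1}{628424} = \frac{514793}{628424} \approx 0.81918$)
$\frac{1}{Q + l{\left(A{\left(\left(-1\right) \left(-29\right) \right)} \right)}} = \frac{1}{\frac{514793}{628424} - \frac{26}{\left(-1\right) \left(-29\right)}} = \frac{1}{\frac{514793}{628424} - \frac{26}{29}} = \frac{1}{- \frac{1410027}{18224296}} = - \frac{18224296}{1410027}$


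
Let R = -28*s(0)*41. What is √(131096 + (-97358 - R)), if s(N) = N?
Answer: √33738 ≈ 183.68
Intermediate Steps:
R = 0 (R = -28*0*41 = 0*41 = 0)
√(131096 + (-97358 - R)) = √(131096 + (-97358 - 1*0)) = √(131096 + (-97358 + 0)) = √(131096 - 97358) = √33738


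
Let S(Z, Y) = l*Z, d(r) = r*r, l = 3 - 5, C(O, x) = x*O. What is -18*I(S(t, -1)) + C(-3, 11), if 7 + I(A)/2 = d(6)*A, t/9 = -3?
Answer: -69765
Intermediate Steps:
t = -27 (t = 9*(-3) = -27)
C(O, x) = O*x
l = -2
d(r) = r**2
S(Z, Y) = -2*Z
I(A) = -14 + 72*A (I(A) = -14 + 2*(6**2*A) = -14 + 2*(36*A) = -14 + 72*A)
-18*I(S(t, -1)) + C(-3, 11) = -18*(-14 + 72*(-2*(-27))) - 3*11 = -18*(-14 + 72*54) - 33 = -18*(-14 + 3888) - 33 = -18*3874 - 33 = -69732 - 33 = -69765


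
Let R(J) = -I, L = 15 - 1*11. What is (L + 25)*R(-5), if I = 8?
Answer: -232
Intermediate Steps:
L = 4 (L = 15 - 11 = 4)
R(J) = -8 (R(J) = -1*8 = -8)
(L + 25)*R(-5) = (4 + 25)*(-8) = 29*(-8) = -232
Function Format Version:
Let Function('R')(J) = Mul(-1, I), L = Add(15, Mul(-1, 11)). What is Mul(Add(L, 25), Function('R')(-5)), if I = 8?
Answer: -232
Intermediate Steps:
L = 4 (L = Add(15, -11) = 4)
Function('R')(J) = -8 (Function('R')(J) = Mul(-1, 8) = -8)
Mul(Add(L, 25), Function('R')(-5)) = Mul(Add(4, 25), -8) = Mul(29, -8) = -232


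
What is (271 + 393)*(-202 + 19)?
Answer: -121512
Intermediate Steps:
(271 + 393)*(-202 + 19) = 664*(-183) = -121512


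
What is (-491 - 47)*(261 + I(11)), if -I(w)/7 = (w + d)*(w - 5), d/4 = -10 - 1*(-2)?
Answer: -614934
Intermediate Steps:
d = -32 (d = 4*(-10 - 1*(-2)) = 4*(-10 + 2) = 4*(-8) = -32)
I(w) = -7*(-32 + w)*(-5 + w) (I(w) = -7*(w - 32)*(w - 5) = -7*(-32 + w)*(-5 + w))
(-491 - 47)*(261 + I(11)) = (-491 - 47)*(261 + (-1120 - 7*11² + 259*11)) = -538*(261 + (-1120 - 7*121 + 2849)) = -538*(261 + (-1120 - 847 + 2849)) = -538*(261 + 882) = -538*1143 = -614934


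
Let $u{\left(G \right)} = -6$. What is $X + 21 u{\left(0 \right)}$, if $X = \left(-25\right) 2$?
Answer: $-176$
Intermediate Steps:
$X = -50$
$X + 21 u{\left(0 \right)} = -50 + 21 \left(-6\right) = -50 - 126 = -176$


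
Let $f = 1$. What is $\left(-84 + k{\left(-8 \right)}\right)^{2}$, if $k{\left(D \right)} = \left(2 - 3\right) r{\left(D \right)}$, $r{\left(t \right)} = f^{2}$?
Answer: $7225$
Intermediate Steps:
$r{\left(t \right)} = 1$ ($r{\left(t \right)} = 1^{2} = 1$)
$k{\left(D \right)} = -1$ ($k{\left(D \right)} = \left(2 - 3\right) 1 = \left(-1\right) 1 = -1$)
$\left(-84 + k{\left(-8 \right)}\right)^{2} = \left(-84 - 1\right)^{2} = \left(-85\right)^{2} = 7225$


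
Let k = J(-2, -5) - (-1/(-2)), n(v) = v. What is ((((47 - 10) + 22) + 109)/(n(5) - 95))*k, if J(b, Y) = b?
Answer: 14/3 ≈ 4.6667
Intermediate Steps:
k = -5/2 (k = -2 - (-1/(-2)) = -2 - (-1*(-½)) = -2 - 1/2 = -2 - 1*½ = -2 - ½ = -5/2 ≈ -2.5000)
((((47 - 10) + 22) + 109)/(n(5) - 95))*k = ((((47 - 10) + 22) + 109)/(5 - 95))*(-5/2) = (((37 + 22) + 109)/(-90))*(-5/2) = ((59 + 109)*(-1/90))*(-5/2) = (168*(-1/90))*(-5/2) = -28/15*(-5/2) = 14/3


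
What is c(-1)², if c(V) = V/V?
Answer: 1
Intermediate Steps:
c(V) = 1
c(-1)² = 1² = 1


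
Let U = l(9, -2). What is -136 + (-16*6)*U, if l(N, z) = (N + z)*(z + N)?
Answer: -4840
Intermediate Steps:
l(N, z) = (N + z)² (l(N, z) = (N + z)*(N + z) = (N + z)²)
U = 49 (U = (9 - 2)² = 7² = 49)
-136 + (-16*6)*U = -136 - 16*6*49 = -136 - 96*49 = -136 - 4704 = -4840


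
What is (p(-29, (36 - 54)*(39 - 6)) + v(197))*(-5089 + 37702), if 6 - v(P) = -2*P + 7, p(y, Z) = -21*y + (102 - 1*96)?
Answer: 32873904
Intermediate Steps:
p(y, Z) = 6 - 21*y (p(y, Z) = -21*y + (102 - 96) = -21*y + 6 = 6 - 21*y)
v(P) = -1 + 2*P (v(P) = 6 - (-2*P + 7) = 6 - (7 - 2*P) = 6 + (-7 + 2*P) = -1 + 2*P)
(p(-29, (36 - 54)*(39 - 6)) + v(197))*(-5089 + 37702) = ((6 - 21*(-29)) + (-1 + 2*197))*(-5089 + 37702) = ((6 + 609) + (-1 + 394))*32613 = (615 + 393)*32613 = 1008*32613 = 32873904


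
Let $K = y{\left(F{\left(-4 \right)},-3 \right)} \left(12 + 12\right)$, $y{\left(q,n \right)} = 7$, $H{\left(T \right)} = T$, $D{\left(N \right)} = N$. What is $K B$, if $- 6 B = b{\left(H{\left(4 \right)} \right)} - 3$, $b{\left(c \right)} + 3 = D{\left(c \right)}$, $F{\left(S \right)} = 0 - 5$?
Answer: $56$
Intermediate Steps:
$F{\left(S \right)} = -5$ ($F{\left(S \right)} = 0 - 5 = -5$)
$b{\left(c \right)} = -3 + c$
$K = 168$ ($K = 7 \left(12 + 12\right) = 7 \cdot 24 = 168$)
$B = \frac{1}{3}$ ($B = - \frac{\left(-3 + 4\right) - 3}{6} = - \frac{1 - 3}{6} = \left(- \frac{1}{6}\right) \left(-2\right) = \frac{1}{3} \approx 0.33333$)
$K B = 168 \cdot \frac{1}{3} = 56$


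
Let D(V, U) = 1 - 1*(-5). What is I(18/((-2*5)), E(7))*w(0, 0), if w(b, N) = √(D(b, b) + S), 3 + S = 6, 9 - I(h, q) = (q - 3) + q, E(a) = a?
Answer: -6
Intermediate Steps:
D(V, U) = 6 (D(V, U) = 1 + 5 = 6)
I(h, q) = 12 - 2*q (I(h, q) = 9 - ((q - 3) + q) = 9 - ((-3 + q) + q) = 9 - (-3 + 2*q) = 9 + (3 - 2*q) = 12 - 2*q)
S = 3 (S = -3 + 6 = 3)
w(b, N) = 3 (w(b, N) = √(6 + 3) = √9 = 3)
I(18/((-2*5)), E(7))*w(0, 0) = (12 - 2*7)*3 = (12 - 14)*3 = -2*3 = -6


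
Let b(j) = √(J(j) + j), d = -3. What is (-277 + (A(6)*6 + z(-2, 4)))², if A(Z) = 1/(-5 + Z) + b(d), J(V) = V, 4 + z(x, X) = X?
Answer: 73225 - 3252*I*√6 ≈ 73225.0 - 7965.7*I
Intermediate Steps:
z(x, X) = -4 + X
b(j) = √2*√j (b(j) = √(j + j) = √(2*j) = √2*√j)
A(Z) = 1/(-5 + Z) + I*√6 (A(Z) = 1/(-5 + Z) + √2*√(-3) = 1/(-5 + Z) + √2*(I*√3) = 1/(-5 + Z) + I*√6)
(-277 + (A(6)*6 + z(-2, 4)))² = (-277 + (((1 - 5*I*√6 + I*6*√6)/(-5 + 6))*6 + (-4 + 4)))² = (-277 + (((1 - 5*I*√6 + 6*I*√6)/1)*6 + 0))² = (-277 + ((1*(1 + I*√6))*6 + 0))² = (-277 + ((1 + I*√6)*6 + 0))² = (-277 + ((6 + 6*I*√6) + 0))² = (-277 + (6 + 6*I*√6))² = (-271 + 6*I*√6)²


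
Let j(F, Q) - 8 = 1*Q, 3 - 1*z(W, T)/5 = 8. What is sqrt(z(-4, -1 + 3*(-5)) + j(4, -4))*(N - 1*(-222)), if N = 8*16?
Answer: 350*I*sqrt(21) ≈ 1603.9*I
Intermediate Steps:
z(W, T) = -25 (z(W, T) = 15 - 5*8 = 15 - 40 = -25)
N = 128
j(F, Q) = 8 + Q (j(F, Q) = 8 + 1*Q = 8 + Q)
sqrt(z(-4, -1 + 3*(-5)) + j(4, -4))*(N - 1*(-222)) = sqrt(-25 + (8 - 4))*(128 - 1*(-222)) = sqrt(-25 + 4)*(128 + 222) = sqrt(-21)*350 = (I*sqrt(21))*350 = 350*I*sqrt(21)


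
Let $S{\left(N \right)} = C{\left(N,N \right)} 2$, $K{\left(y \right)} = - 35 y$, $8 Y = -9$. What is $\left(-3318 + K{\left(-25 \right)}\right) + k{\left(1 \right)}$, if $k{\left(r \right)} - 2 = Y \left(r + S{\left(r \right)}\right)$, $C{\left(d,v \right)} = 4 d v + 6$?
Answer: $- \frac{19717}{8} \approx -2464.6$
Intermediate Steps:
$Y = - \frac{9}{8}$ ($Y = \frac{1}{8} \left(-9\right) = - \frac{9}{8} \approx -1.125$)
$C{\left(d,v \right)} = 6 + 4 d v$ ($C{\left(d,v \right)} = 4 d v + 6 = 6 + 4 d v$)
$S{\left(N \right)} = 12 + 8 N^{2}$ ($S{\left(N \right)} = \left(6 + 4 N N\right) 2 = \left(6 + 4 N^{2}\right) 2 = 12 + 8 N^{2}$)
$k{\left(r \right)} = - \frac{23}{2} - 9 r^{2} - \frac{9 r}{8}$ ($k{\left(r \right)} = 2 - \frac{9 \left(r + \left(12 + 8 r^{2}\right)\right)}{8} = 2 - \frac{9 \left(12 + r + 8 r^{2}\right)}{8} = 2 - \left(\frac{27}{2} + 9 r^{2} + \frac{9 r}{8}\right) = - \frac{23}{2} - 9 r^{2} - \frac{9 r}{8}$)
$\left(-3318 + K{\left(-25 \right)}\right) + k{\left(1 \right)} = \left(-3318 - -875\right) - \left(\frac{101}{8} + 9\right) = \left(-3318 + 875\right) - \frac{173}{8} = -2443 - \frac{173}{8} = - \frac{19717}{8}$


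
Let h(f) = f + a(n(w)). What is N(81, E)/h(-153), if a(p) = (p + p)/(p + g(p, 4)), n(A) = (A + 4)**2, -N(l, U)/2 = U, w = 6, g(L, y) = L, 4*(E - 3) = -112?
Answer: -25/76 ≈ -0.32895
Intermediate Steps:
E = -25 (E = 3 + (1/4)*(-112) = 3 - 28 = -25)
N(l, U) = -2*U
n(A) = (4 + A)**2
a(p) = 1 (a(p) = (p + p)/(p + p) = (2*p)/((2*p)) = (2*p)*(1/(2*p)) = 1)
h(f) = 1 + f (h(f) = f + 1 = 1 + f)
N(81, E)/h(-153) = (-2*(-25))/(1 - 153) = 50/(-152) = 50*(-1/152) = -25/76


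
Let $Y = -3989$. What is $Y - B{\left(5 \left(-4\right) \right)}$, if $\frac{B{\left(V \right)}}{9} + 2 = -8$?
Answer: $-3899$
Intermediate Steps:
$B{\left(V \right)} = -90$ ($B{\left(V \right)} = -18 + 9 \left(-8\right) = -18 - 72 = -90$)
$Y - B{\left(5 \left(-4\right) \right)} = -3989 - -90 = -3989 + 90 = -3899$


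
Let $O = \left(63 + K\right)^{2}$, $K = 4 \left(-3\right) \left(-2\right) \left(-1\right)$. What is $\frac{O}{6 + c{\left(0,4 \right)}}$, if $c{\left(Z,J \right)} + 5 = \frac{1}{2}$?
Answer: $1014$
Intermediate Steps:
$c{\left(Z,J \right)} = - \frac{9}{2}$ ($c{\left(Z,J \right)} = -5 + \frac{1}{2} = - \frac{9}{2}$)
$K = -24$ ($K = \left(-12\right) \left(-2\right) \left(-1\right) = 24 \left(-1\right) = -24$)
$O = 1521$ ($O = \left(63 - 24\right)^{2} = 39^{2} = 1521$)
$\frac{O}{6 + c{\left(0,4 \right)}} = \frac{1521}{6 - \frac{9}{2}} = \frac{1521}{\frac{3}{2}} = 1521 \cdot \frac{2}{3} = 1014$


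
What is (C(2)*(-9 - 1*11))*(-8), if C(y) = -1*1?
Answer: -160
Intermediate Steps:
C(y) = -1
(C(2)*(-9 - 1*11))*(-8) = -(-9 - 1*11)*(-8) = -(-9 - 11)*(-8) = -1*(-20)*(-8) = 20*(-8) = -160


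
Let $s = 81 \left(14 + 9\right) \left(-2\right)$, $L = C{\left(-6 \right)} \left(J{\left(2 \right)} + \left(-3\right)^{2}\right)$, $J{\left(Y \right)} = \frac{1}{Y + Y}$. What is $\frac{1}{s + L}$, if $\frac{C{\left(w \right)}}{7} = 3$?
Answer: $- \frac{4}{14127} \approx -0.00028315$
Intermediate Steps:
$J{\left(Y \right)} = \frac{1}{2 Y}$
$C{\left(w \right)} = 21$ ($C{\left(w \right)} = 7 \cdot 3 = 21$)
$L = \frac{777}{4}$ ($L = 21 \left(\frac{1}{2 \cdot 2} + \left(-3\right)^{2}\right) = 21 \left(\frac{1}{2} \cdot \frac{1}{2} + 9\right) = 21 \left(\frac{1}{4} + 9\right) = 21 \cdot \frac{37}{4} = \frac{777}{4} \approx 194.25$)
$s = -3726$ ($s = 81 \cdot 23 \left(-2\right) = 81 \left(-46\right) = -3726$)
$\frac{1}{s + L} = \frac{1}{-3726 + \frac{777}{4}} = \frac{1}{- \frac{14127}{4}} = - \frac{4}{14127}$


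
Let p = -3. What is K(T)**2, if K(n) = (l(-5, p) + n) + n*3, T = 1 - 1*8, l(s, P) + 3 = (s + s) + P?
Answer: 1936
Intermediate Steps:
l(s, P) = -3 + P + 2*s (l(s, P) = -3 + ((s + s) + P) = -3 + (2*s + P) = -3 + (P + 2*s) = -3 + P + 2*s)
T = -7 (T = 1 - 8 = -7)
K(n) = -16 + 4*n (K(n) = ((-3 - 3 + 2*(-5)) + n) + n*3 = ((-3 - 3 - 10) + n) + 3*n = (-16 + n) + 3*n = -16 + 4*n)
K(T)**2 = (-16 + 4*(-7))**2 = (-16 - 28)**2 = (-44)**2 = 1936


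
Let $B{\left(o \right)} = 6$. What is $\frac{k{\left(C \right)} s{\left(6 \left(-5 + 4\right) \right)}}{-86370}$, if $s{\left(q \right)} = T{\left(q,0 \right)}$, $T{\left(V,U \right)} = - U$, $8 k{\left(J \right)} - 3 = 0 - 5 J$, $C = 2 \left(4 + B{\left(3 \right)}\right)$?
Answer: $0$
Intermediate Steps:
$C = 20$ ($C = 2 \left(4 + 6\right) = 2 \cdot 10 = 20$)
$k{\left(J \right)} = \frac{3}{8} - \frac{5 J}{8}$ ($k{\left(J \right)} = \frac{3}{8} + \frac{0 - 5 J}{8} = \frac{3}{8} + \frac{\left(-5\right) J}{8} = \frac{3}{8} - \frac{5 J}{8}$)
$s{\left(q \right)} = 0$ ($s{\left(q \right)} = \left(-1\right) 0 = 0$)
$\frac{k{\left(C \right)} s{\left(6 \left(-5 + 4\right) \right)}}{-86370} = \frac{\left(\frac{3}{8} - \frac{25}{2}\right) 0}{-86370} = \left(\frac{3}{8} - \frac{25}{2}\right) 0 \left(- \frac{1}{86370}\right) = \left(- \frac{97}{8}\right) 0 \left(- \frac{1}{86370}\right) = 0 \left(- \frac{1}{86370}\right) = 0$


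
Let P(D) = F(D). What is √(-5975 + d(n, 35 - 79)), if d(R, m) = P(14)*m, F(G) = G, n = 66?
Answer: 13*I*√39 ≈ 81.185*I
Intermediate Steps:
P(D) = D
d(R, m) = 14*m
√(-5975 + d(n, 35 - 79)) = √(-5975 + 14*(35 - 79)) = √(-5975 + 14*(-44)) = √(-5975 - 616) = √(-6591) = 13*I*√39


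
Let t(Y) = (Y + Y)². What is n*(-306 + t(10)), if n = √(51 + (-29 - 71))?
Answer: 658*I ≈ 658.0*I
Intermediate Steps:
n = 7*I (n = √(51 - 100) = √(-49) = 7*I ≈ 7.0*I)
t(Y) = 4*Y² (t(Y) = (2*Y)² = 4*Y²)
n*(-306 + t(10)) = (7*I)*(-306 + 4*10²) = (7*I)*(-306 + 4*100) = (7*I)*(-306 + 400) = (7*I)*94 = 658*I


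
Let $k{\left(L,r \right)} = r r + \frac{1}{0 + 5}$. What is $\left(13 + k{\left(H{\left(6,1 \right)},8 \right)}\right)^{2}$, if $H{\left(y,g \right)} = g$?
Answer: $\frac{148996}{25} \approx 5959.8$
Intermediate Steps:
$k{\left(L,r \right)} = \frac{1}{5} + r^{2}$ ($k{\left(L,r \right)} = r^{2} + \frac{1}{5} = \frac{1}{5} + r^{2}$)
$\left(13 + k{\left(H{\left(6,1 \right)},8 \right)}\right)^{2} = \left(13 + \left(\frac{1}{5} + 8^{2}\right)\right)^{2} = \left(13 + \left(\frac{1}{5} + 64\right)\right)^{2} = \left(13 + \frac{321}{5}\right)^{2} = \left(\frac{386}{5}\right)^{2} = \frac{148996}{25}$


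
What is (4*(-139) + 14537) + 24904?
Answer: 38885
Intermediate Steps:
(4*(-139) + 14537) + 24904 = (-556 + 14537) + 24904 = 13981 + 24904 = 38885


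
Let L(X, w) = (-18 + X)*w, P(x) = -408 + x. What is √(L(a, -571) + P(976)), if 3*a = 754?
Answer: 2*I*√298497/3 ≈ 364.23*I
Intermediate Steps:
a = 754/3 (a = (⅓)*754 = 754/3 ≈ 251.33)
L(X, w) = w*(-18 + X)
√(L(a, -571) + P(976)) = √(-571*(-18 + 754/3) + (-408 + 976)) = √(-571*700/3 + 568) = √(-399700/3 + 568) = √(-397996/3) = 2*I*√298497/3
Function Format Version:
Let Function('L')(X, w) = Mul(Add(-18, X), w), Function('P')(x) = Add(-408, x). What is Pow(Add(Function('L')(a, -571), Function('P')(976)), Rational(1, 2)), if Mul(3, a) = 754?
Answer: Mul(Rational(2, 3), I, Pow(298497, Rational(1, 2))) ≈ Mul(364.23, I)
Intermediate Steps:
a = Rational(754, 3) (a = Mul(Rational(1, 3), 754) = Rational(754, 3) ≈ 251.33)
Function('L')(X, w) = Mul(w, Add(-18, X))
Pow(Add(Function('L')(a, -571), Function('P')(976)), Rational(1, 2)) = Pow(Add(Mul(-571, Add(-18, Rational(754, 3))), Add(-408, 976)), Rational(1, 2)) = Pow(Add(Mul(-571, Rational(700, 3)), 568), Rational(1, 2)) = Pow(Add(Rational(-399700, 3), 568), Rational(1, 2)) = Pow(Rational(-397996, 3), Rational(1, 2)) = Mul(Rational(2, 3), I, Pow(298497, Rational(1, 2)))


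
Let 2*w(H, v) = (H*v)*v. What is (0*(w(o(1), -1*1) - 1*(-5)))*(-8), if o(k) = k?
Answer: 0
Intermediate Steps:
w(H, v) = H*v**2/2 (w(H, v) = ((H*v)*v)/2 = (H*v**2)/2 = H*v**2/2)
(0*(w(o(1), -1*1) - 1*(-5)))*(-8) = (0*((1/2)*1*(-1*1)**2 - 1*(-5)))*(-8) = (0*((1/2)*1*(-1)**2 + 5))*(-8) = (0*((1/2)*1*1 + 5))*(-8) = (0*(1/2 + 5))*(-8) = (0*(11/2))*(-8) = 0*(-8) = 0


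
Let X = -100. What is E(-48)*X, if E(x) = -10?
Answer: 1000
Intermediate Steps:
E(-48)*X = -10*(-100) = 1000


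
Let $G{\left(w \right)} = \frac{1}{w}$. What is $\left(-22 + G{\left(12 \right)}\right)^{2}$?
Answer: $\frac{69169}{144} \approx 480.34$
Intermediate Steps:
$\left(-22 + G{\left(12 \right)}\right)^{2} = \left(-22 + \frac{1}{12}\right)^{2} = \left(- \frac{263}{12}\right)^{2} = \frac{69169}{144}$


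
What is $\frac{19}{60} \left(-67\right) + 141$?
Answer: $\frac{7187}{60} \approx 119.78$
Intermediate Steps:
$\frac{19}{60} \left(-67\right) + 141 = - \frac{1273}{60} + 141 = \frac{7187}{60}$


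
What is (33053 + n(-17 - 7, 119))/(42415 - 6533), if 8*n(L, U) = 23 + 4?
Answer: 24041/26096 ≈ 0.92125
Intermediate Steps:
n(L, U) = 27/8 (n(L, U) = (23 + 4)/8 = (1/8)*27 = 27/8)
(33053 + n(-17 - 7, 119))/(42415 - 6533) = (33053 + 27/8)/(42415 - 6533) = (264451/8)/35882 = (264451/8)*(1/35882) = 24041/26096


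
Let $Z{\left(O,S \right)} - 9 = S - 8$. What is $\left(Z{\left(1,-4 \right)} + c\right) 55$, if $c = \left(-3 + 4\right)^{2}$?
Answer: $-110$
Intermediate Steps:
$c = 1$ ($c = 1^{2} = 1$)
$Z{\left(O,S \right)} = 1 + S$ ($Z{\left(O,S \right)} = 9 + \left(S - 8\right) = 9 + \left(-8 + S\right) = 1 + S$)
$\left(Z{\left(1,-4 \right)} + c\right) 55 = \left(\left(1 - 4\right) + 1\right) 55 = \left(-3 + 1\right) 55 = \left(-2\right) 55 = -110$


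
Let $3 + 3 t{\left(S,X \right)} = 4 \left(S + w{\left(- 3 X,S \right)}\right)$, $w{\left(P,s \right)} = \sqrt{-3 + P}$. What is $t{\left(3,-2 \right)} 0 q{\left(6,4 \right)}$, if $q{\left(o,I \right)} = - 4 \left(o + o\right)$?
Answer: $0$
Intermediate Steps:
$q{\left(o,I \right)} = - 8 o$ ($q{\left(o,I \right)} = - 4 \cdot 2 o = - 8 o$)
$t{\left(S,X \right)} = -1 + \frac{4 S}{3} + \frac{4 \sqrt{-3 - 3 X}}{3}$ ($t{\left(S,X \right)} = -1 + \frac{4 \left(S + \sqrt{-3 - 3 X}\right)}{3} = -1 + \frac{4 S + 4 \sqrt{-3 - 3 X}}{3} = -1 + \left(\frac{4 S}{3} + \frac{4 \sqrt{-3 - 3 X}}{3}\right) = -1 + \frac{4 S}{3} + \frac{4 \sqrt{-3 - 3 X}}{3}$)
$t{\left(3,-2 \right)} 0 q{\left(6,4 \right)} = \left(-1 + \frac{4}{3} \cdot 3 + \frac{4 \sqrt{-3 - -6}}{3}\right) 0 \left(\left(-8\right) 6\right) = \left(-1 + 4 + \frac{4 \sqrt{-3 + 6}}{3}\right) 0 \left(-48\right) = \left(-1 + 4 + \frac{4 \sqrt{3}}{3}\right) 0 \left(-48\right) = \left(3 + \frac{4 \sqrt{3}}{3}\right) 0 \left(-48\right) = 0 \left(-48\right) = 0$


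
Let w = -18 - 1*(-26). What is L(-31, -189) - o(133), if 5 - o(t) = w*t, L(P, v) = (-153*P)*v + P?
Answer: -895399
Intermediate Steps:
L(P, v) = P - 153*P*v (L(P, v) = -153*P*v + P = P - 153*P*v)
w = 8 (w = -18 + 26 = 8)
o(t) = 5 - 8*t
L(-31, -189) - o(133) = -31*(1 - 153*(-189)) - (5 - 8*133) = -31*(1 + 28917) - (5 - 1064) = -31*28918 - 1*(-1059) = -896458 + 1059 = -895399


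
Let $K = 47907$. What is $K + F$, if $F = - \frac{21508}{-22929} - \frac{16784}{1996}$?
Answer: $\frac{548045864305}{11441571} \approx 47900.0$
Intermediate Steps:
$F = - \frac{85477592}{11441571}$ ($F = \left(-21508\right) \left(- \frac{1}{22929}\right) - \frac{4196}{499} = \frac{21508}{22929} - \frac{4196}{499} = - \frac{85477592}{11441571} \approx -7.4708$)
$K + F = 47907 - \frac{85477592}{11441571} = \frac{548045864305}{11441571}$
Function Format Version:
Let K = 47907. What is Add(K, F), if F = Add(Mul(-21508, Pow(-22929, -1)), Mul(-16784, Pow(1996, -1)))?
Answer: Rational(548045864305, 11441571) ≈ 47900.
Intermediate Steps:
F = Rational(-85477592, 11441571) (F = Add(Mul(-21508, Rational(-1, 22929)), Mul(-16784, Rational(1, 1996))) = Add(Rational(21508, 22929), Rational(-4196, 499)) = Rational(-85477592, 11441571) ≈ -7.4708)
Add(K, F) = Add(47907, Rational(-85477592, 11441571)) = Rational(548045864305, 11441571)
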